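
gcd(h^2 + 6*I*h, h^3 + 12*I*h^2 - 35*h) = h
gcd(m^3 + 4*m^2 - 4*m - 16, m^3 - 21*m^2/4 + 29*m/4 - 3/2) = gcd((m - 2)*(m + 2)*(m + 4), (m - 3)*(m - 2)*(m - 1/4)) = m - 2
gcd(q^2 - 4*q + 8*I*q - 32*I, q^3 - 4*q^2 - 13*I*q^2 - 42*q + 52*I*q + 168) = q - 4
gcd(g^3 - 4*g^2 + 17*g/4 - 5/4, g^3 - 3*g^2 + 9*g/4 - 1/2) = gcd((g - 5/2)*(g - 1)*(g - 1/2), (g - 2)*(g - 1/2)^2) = g - 1/2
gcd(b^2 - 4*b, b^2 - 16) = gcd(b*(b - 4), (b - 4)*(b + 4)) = b - 4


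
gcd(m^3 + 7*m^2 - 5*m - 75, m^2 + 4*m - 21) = m - 3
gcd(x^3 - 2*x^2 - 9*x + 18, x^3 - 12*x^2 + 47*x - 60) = x - 3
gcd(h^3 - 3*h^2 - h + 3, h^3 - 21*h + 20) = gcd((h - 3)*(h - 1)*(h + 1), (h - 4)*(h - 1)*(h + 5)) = h - 1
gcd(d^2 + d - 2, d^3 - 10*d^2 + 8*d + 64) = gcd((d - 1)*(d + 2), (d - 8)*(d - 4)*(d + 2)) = d + 2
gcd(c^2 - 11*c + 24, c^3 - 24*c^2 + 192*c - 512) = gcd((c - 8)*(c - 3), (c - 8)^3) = c - 8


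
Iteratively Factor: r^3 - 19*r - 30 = (r + 3)*(r^2 - 3*r - 10) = (r + 2)*(r + 3)*(r - 5)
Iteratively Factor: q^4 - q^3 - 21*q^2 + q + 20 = (q - 1)*(q^3 - 21*q - 20) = (q - 5)*(q - 1)*(q^2 + 5*q + 4) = (q - 5)*(q - 1)*(q + 1)*(q + 4)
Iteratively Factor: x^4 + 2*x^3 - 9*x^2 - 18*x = (x)*(x^3 + 2*x^2 - 9*x - 18) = x*(x + 2)*(x^2 - 9) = x*(x - 3)*(x + 2)*(x + 3)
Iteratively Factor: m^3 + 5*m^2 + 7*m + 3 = (m + 1)*(m^2 + 4*m + 3) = (m + 1)*(m + 3)*(m + 1)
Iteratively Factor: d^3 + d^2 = (d)*(d^2 + d) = d*(d + 1)*(d)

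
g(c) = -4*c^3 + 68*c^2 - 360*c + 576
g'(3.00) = -60.00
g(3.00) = 0.00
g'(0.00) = -360.00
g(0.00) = 576.00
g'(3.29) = -42.45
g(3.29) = -14.81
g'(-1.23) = -545.43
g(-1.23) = 1129.12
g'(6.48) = 17.40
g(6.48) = 10.16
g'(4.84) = 17.13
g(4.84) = -26.98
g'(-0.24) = -393.33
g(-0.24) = 666.37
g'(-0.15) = -380.67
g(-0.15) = 631.54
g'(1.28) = -205.58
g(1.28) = 218.22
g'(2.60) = -87.52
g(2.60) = 29.38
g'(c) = -12*c^2 + 136*c - 360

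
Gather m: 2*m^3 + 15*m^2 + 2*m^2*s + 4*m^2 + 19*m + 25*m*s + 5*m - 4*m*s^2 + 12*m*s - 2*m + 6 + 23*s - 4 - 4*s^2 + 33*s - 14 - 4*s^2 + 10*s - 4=2*m^3 + m^2*(2*s + 19) + m*(-4*s^2 + 37*s + 22) - 8*s^2 + 66*s - 16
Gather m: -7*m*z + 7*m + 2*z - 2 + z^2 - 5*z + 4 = m*(7 - 7*z) + z^2 - 3*z + 2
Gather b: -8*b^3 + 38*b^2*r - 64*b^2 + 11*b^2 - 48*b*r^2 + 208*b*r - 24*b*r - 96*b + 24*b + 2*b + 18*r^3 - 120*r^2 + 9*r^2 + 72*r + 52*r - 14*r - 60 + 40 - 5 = -8*b^3 + b^2*(38*r - 53) + b*(-48*r^2 + 184*r - 70) + 18*r^3 - 111*r^2 + 110*r - 25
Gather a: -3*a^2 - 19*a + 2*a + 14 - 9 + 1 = -3*a^2 - 17*a + 6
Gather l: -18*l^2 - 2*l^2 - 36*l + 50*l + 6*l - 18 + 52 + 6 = -20*l^2 + 20*l + 40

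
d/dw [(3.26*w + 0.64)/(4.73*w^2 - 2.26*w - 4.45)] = (15.4198*w^2 - 7.3676*w - (3.26*w + 0.64)*(9.46*w - 2.26) - 14.507)/(-4.73*w^2 + 2.26*w + 4.45)^2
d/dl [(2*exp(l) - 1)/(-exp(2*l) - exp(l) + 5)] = ((2*exp(l) - 1)*(2*exp(l) + 1) - 2*exp(2*l) - 2*exp(l) + 10)*exp(l)/(exp(2*l) + exp(l) - 5)^2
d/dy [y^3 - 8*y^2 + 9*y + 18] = 3*y^2 - 16*y + 9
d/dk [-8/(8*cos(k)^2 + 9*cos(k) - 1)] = -8*(16*cos(k) + 9)*sin(k)/(8*cos(k)^2 + 9*cos(k) - 1)^2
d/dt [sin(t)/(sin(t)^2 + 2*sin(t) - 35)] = (cos(t)^2 - 36)*cos(t)/((sin(t) - 5)^2*(sin(t) + 7)^2)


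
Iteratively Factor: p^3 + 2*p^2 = (p)*(p^2 + 2*p) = p*(p + 2)*(p)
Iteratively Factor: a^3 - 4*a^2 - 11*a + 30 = (a + 3)*(a^2 - 7*a + 10) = (a - 5)*(a + 3)*(a - 2)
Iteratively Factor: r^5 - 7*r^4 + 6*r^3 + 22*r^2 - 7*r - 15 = (r - 3)*(r^4 - 4*r^3 - 6*r^2 + 4*r + 5) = (r - 3)*(r - 1)*(r^3 - 3*r^2 - 9*r - 5) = (r - 5)*(r - 3)*(r - 1)*(r^2 + 2*r + 1) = (r - 5)*(r - 3)*(r - 1)*(r + 1)*(r + 1)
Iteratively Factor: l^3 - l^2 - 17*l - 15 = (l + 3)*(l^2 - 4*l - 5) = (l - 5)*(l + 3)*(l + 1)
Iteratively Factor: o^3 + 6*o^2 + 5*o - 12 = (o + 3)*(o^2 + 3*o - 4) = (o - 1)*(o + 3)*(o + 4)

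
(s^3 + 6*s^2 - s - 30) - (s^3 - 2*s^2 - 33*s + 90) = 8*s^2 + 32*s - 120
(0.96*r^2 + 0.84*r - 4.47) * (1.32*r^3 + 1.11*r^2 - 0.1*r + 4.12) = 1.2672*r^5 + 2.1744*r^4 - 5.064*r^3 - 1.0905*r^2 + 3.9078*r - 18.4164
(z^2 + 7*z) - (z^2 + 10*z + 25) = -3*z - 25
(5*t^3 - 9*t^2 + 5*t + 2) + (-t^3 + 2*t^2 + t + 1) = 4*t^3 - 7*t^2 + 6*t + 3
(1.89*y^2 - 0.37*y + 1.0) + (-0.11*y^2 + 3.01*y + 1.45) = 1.78*y^2 + 2.64*y + 2.45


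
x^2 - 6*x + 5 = (x - 5)*(x - 1)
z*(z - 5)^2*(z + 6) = z^4 - 4*z^3 - 35*z^2 + 150*z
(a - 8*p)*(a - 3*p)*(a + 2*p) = a^3 - 9*a^2*p + 2*a*p^2 + 48*p^3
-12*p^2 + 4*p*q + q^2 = (-2*p + q)*(6*p + q)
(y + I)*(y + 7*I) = y^2 + 8*I*y - 7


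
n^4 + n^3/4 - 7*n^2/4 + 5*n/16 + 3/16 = (n - 1)*(n - 1/2)*(n + 1/4)*(n + 3/2)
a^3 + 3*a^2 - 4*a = a*(a - 1)*(a + 4)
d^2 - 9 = (d - 3)*(d + 3)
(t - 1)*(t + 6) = t^2 + 5*t - 6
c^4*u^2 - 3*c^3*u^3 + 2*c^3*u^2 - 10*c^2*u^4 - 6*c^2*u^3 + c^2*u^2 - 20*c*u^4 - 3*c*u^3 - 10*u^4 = (c - 5*u)*(c + 2*u)*(c*u + u)^2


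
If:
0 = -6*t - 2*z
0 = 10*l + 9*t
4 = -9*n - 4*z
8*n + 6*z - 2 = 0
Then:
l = 15/22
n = -16/11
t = -25/33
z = 25/11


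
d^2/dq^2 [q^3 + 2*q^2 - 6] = 6*q + 4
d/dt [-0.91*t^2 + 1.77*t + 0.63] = 1.77 - 1.82*t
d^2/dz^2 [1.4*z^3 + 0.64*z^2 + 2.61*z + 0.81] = 8.4*z + 1.28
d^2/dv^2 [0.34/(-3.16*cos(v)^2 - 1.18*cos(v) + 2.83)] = (13.580416*(1 - cos(v)^2)^2 + 3.803376*cos(v)^3 + 19.425832*cos(v)^2 - 6.471356*cos(v) - 20.608352)/(3.16*cos(v)^2 + 1.18*cos(v) - 2.83)^3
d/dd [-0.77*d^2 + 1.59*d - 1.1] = 1.59 - 1.54*d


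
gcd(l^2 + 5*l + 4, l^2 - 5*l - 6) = l + 1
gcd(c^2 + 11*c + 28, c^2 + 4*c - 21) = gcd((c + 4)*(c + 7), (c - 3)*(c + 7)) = c + 7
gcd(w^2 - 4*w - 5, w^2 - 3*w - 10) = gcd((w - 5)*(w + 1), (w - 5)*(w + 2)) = w - 5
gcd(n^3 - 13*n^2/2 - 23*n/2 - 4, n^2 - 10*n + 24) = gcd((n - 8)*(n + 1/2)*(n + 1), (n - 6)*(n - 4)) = 1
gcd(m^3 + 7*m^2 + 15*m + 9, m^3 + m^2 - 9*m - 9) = m^2 + 4*m + 3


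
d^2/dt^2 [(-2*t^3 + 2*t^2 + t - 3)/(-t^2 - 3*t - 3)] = 2*(17*t^3 + 81*t^2 + 90*t + 9)/(t^6 + 9*t^5 + 36*t^4 + 81*t^3 + 108*t^2 + 81*t + 27)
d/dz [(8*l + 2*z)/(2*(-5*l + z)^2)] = (13*l + z)/(5*l - z)^3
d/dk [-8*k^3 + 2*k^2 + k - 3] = -24*k^2 + 4*k + 1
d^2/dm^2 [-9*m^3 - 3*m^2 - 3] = -54*m - 6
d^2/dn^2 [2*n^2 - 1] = 4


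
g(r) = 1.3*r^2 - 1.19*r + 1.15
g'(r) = 2.6*r - 1.19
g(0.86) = 1.09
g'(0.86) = 1.05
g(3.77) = 15.14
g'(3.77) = 8.61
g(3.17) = 10.44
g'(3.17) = 7.05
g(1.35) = 1.91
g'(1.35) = 2.32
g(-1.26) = 4.71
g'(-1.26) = -4.47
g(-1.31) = 4.94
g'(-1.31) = -4.60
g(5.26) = 30.86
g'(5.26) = 12.49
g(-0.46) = 1.97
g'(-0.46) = -2.39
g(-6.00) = 55.09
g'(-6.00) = -16.79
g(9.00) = 95.74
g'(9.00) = 22.21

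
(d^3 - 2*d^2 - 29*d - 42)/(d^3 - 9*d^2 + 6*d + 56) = (d + 3)/(d - 4)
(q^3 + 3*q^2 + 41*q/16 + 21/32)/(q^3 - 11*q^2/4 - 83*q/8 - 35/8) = (q + 3/4)/(q - 5)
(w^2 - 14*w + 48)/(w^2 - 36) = (w - 8)/(w + 6)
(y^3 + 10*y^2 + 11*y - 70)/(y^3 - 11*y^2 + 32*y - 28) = (y^2 + 12*y + 35)/(y^2 - 9*y + 14)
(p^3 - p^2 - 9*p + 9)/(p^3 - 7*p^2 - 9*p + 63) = (p - 1)/(p - 7)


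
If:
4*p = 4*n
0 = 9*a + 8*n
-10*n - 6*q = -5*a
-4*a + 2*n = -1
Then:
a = 4/25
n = -9/50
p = -9/50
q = 13/30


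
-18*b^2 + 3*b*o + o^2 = (-3*b + o)*(6*b + o)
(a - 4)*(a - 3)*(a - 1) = a^3 - 8*a^2 + 19*a - 12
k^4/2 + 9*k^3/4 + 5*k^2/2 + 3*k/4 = k*(k/2 + 1/4)*(k + 1)*(k + 3)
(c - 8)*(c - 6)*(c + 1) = c^3 - 13*c^2 + 34*c + 48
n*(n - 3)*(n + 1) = n^3 - 2*n^2 - 3*n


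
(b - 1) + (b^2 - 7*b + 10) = b^2 - 6*b + 9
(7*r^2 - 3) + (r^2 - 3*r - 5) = 8*r^2 - 3*r - 8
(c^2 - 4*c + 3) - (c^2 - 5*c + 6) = c - 3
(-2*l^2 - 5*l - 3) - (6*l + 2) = -2*l^2 - 11*l - 5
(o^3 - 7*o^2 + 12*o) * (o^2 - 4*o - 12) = o^5 - 11*o^4 + 28*o^3 + 36*o^2 - 144*o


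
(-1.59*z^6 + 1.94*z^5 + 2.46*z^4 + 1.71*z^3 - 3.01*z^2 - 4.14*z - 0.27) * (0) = 0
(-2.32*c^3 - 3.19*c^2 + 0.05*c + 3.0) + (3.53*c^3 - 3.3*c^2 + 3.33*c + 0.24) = 1.21*c^3 - 6.49*c^2 + 3.38*c + 3.24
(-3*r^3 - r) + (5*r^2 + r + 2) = -3*r^3 + 5*r^2 + 2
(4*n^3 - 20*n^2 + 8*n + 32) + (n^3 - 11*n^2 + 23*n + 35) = 5*n^3 - 31*n^2 + 31*n + 67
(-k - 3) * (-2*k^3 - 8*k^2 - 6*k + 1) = 2*k^4 + 14*k^3 + 30*k^2 + 17*k - 3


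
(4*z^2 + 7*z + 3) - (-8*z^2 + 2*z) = 12*z^2 + 5*z + 3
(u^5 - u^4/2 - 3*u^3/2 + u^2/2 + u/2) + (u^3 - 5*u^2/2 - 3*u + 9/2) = u^5 - u^4/2 - u^3/2 - 2*u^2 - 5*u/2 + 9/2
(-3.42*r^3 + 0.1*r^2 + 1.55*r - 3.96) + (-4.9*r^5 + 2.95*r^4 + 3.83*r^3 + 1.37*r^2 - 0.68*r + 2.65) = -4.9*r^5 + 2.95*r^4 + 0.41*r^3 + 1.47*r^2 + 0.87*r - 1.31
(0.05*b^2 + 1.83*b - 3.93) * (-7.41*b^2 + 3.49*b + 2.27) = -0.3705*b^4 - 13.3858*b^3 + 35.6215*b^2 - 9.5616*b - 8.9211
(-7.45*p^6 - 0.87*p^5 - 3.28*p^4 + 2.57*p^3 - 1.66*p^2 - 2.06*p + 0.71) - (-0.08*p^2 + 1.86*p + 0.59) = -7.45*p^6 - 0.87*p^5 - 3.28*p^4 + 2.57*p^3 - 1.58*p^2 - 3.92*p + 0.12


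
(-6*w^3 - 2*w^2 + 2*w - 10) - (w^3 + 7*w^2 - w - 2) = -7*w^3 - 9*w^2 + 3*w - 8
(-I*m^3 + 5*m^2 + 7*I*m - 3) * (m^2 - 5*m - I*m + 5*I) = -I*m^5 + 4*m^4 + 5*I*m^4 - 20*m^3 + 2*I*m^3 + 4*m^2 - 10*I*m^2 - 20*m + 3*I*m - 15*I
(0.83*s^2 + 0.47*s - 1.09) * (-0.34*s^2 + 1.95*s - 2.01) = -0.2822*s^4 + 1.4587*s^3 - 0.3812*s^2 - 3.0702*s + 2.1909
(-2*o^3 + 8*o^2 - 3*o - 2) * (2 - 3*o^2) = 6*o^5 - 24*o^4 + 5*o^3 + 22*o^2 - 6*o - 4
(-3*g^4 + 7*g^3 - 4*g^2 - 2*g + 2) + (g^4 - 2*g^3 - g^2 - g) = -2*g^4 + 5*g^3 - 5*g^2 - 3*g + 2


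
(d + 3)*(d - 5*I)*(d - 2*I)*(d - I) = d^4 + 3*d^3 - 8*I*d^3 - 17*d^2 - 24*I*d^2 - 51*d + 10*I*d + 30*I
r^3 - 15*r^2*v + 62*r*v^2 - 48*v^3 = (r - 8*v)*(r - 6*v)*(r - v)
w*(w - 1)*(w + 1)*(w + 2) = w^4 + 2*w^3 - w^2 - 2*w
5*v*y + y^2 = y*(5*v + y)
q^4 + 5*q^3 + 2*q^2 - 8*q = q*(q - 1)*(q + 2)*(q + 4)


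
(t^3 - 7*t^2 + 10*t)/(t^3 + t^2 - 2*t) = (t^2 - 7*t + 10)/(t^2 + t - 2)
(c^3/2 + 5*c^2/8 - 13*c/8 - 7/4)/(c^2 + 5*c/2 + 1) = (4*c^2 - 3*c - 7)/(4*(2*c + 1))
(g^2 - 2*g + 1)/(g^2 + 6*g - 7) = (g - 1)/(g + 7)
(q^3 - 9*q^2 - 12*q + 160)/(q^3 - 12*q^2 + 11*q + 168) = (q^2 - q - 20)/(q^2 - 4*q - 21)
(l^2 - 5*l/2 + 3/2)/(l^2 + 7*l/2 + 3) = (2*l^2 - 5*l + 3)/(2*l^2 + 7*l + 6)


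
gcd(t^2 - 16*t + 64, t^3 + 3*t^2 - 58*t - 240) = t - 8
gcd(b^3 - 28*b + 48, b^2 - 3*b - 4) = b - 4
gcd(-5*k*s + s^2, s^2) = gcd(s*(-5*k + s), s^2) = s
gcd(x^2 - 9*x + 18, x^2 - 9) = x - 3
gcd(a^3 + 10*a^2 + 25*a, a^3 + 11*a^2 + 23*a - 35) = a + 5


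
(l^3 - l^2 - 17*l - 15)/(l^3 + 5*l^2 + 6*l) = (l^2 - 4*l - 5)/(l*(l + 2))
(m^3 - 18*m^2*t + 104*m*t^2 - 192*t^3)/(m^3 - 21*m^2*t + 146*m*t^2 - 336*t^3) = (-m + 4*t)/(-m + 7*t)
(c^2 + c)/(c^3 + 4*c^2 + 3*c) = 1/(c + 3)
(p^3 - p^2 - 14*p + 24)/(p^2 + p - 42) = (p^3 - p^2 - 14*p + 24)/(p^2 + p - 42)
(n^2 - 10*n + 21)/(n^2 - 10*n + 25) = (n^2 - 10*n + 21)/(n^2 - 10*n + 25)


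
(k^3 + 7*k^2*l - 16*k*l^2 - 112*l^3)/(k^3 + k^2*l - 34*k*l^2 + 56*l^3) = (k + 4*l)/(k - 2*l)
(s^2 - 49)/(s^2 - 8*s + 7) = (s + 7)/(s - 1)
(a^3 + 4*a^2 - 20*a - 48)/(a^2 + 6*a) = a - 2 - 8/a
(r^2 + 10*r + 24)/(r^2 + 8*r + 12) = (r + 4)/(r + 2)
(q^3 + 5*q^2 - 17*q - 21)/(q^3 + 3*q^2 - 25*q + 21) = (q + 1)/(q - 1)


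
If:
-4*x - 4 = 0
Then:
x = -1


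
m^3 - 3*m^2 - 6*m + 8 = (m - 4)*(m - 1)*(m + 2)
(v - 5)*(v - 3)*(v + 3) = v^3 - 5*v^2 - 9*v + 45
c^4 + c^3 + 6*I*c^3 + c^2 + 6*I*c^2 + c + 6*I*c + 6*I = (c + 1)*(c - I)*(c + I)*(c + 6*I)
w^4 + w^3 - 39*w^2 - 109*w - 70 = (w - 7)*(w + 1)*(w + 2)*(w + 5)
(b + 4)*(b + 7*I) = b^2 + 4*b + 7*I*b + 28*I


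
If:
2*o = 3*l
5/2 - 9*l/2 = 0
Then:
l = 5/9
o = 5/6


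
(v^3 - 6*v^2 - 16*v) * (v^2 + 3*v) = v^5 - 3*v^4 - 34*v^3 - 48*v^2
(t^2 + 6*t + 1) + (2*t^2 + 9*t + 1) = 3*t^2 + 15*t + 2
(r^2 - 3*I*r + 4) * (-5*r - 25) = -5*r^3 - 25*r^2 + 15*I*r^2 - 20*r + 75*I*r - 100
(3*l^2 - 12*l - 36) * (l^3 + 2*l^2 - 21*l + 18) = 3*l^5 - 6*l^4 - 123*l^3 + 234*l^2 + 540*l - 648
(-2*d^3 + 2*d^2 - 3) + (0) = -2*d^3 + 2*d^2 - 3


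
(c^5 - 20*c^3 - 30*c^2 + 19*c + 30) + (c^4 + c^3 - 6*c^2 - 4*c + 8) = c^5 + c^4 - 19*c^3 - 36*c^2 + 15*c + 38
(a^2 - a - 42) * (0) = 0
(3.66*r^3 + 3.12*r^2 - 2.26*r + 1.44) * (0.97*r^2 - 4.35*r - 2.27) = 3.5502*r^5 - 12.8946*r^4 - 24.0724*r^3 + 4.1454*r^2 - 1.1338*r - 3.2688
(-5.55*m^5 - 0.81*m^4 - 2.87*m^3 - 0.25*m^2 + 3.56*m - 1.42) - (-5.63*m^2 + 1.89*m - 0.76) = -5.55*m^5 - 0.81*m^4 - 2.87*m^3 + 5.38*m^2 + 1.67*m - 0.66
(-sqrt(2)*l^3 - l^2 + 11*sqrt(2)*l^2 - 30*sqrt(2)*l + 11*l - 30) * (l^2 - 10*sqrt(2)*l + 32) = -sqrt(2)*l^5 + 11*sqrt(2)*l^4 + 19*l^4 - 209*l^3 - 52*sqrt(2)*l^3 + 242*sqrt(2)*l^2 + 538*l^2 - 660*sqrt(2)*l + 352*l - 960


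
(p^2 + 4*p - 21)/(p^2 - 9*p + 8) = (p^2 + 4*p - 21)/(p^2 - 9*p + 8)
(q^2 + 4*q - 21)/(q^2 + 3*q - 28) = (q - 3)/(q - 4)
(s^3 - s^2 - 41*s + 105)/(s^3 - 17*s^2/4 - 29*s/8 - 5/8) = 8*(s^2 + 4*s - 21)/(8*s^2 + 6*s + 1)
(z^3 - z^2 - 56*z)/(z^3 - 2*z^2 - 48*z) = (z + 7)/(z + 6)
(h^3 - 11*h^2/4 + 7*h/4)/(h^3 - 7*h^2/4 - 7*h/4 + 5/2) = h*(4*h - 7)/(4*h^2 - 3*h - 10)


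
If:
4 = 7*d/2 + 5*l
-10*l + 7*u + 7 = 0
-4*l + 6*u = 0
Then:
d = -41/56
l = 21/16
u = 7/8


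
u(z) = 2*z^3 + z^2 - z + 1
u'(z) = 6*z^2 + 2*z - 1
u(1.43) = 7.46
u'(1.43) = 14.13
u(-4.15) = -120.57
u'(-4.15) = 94.04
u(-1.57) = -2.70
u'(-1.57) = 10.65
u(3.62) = 105.36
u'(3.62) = 84.87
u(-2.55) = -23.11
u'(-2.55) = 32.92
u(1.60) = 10.15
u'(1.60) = 17.56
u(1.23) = 5.00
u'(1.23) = 10.54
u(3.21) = 74.25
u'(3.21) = 67.24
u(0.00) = 1.00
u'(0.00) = -1.00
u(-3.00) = -41.00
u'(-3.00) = 47.00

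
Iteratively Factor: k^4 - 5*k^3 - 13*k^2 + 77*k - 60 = (k + 4)*(k^3 - 9*k^2 + 23*k - 15) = (k - 1)*(k + 4)*(k^2 - 8*k + 15) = (k - 5)*(k - 1)*(k + 4)*(k - 3)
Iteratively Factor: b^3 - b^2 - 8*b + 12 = (b - 2)*(b^2 + b - 6) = (b - 2)^2*(b + 3)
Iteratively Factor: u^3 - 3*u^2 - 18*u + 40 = (u + 4)*(u^2 - 7*u + 10) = (u - 2)*(u + 4)*(u - 5)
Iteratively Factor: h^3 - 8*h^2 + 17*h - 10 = (h - 1)*(h^2 - 7*h + 10) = (h - 2)*(h - 1)*(h - 5)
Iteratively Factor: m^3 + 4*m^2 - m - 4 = (m + 1)*(m^2 + 3*m - 4) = (m - 1)*(m + 1)*(m + 4)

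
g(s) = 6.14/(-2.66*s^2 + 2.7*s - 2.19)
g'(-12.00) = -0.00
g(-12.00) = -0.01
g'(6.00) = 0.03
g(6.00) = -0.08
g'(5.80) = 0.03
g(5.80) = -0.08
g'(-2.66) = -0.13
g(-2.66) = -0.22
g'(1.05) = 3.39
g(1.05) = -2.68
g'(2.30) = 0.58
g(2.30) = -0.61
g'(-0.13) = -3.11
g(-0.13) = -2.37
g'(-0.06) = -3.32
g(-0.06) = -2.60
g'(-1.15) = -0.70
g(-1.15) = -0.70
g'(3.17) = 0.21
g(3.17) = -0.30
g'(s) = 6.14*(5.32*s - 2.7)/(-2.66*s^2 + 2.7*s - 2.19)^2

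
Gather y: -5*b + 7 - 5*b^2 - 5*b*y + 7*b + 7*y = -5*b^2 + 2*b + y*(7 - 5*b) + 7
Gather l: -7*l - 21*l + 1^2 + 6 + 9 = 16 - 28*l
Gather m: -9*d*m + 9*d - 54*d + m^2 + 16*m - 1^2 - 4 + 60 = -45*d + m^2 + m*(16 - 9*d) + 55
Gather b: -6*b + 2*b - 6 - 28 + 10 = -4*b - 24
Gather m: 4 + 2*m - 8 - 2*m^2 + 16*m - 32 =-2*m^2 + 18*m - 36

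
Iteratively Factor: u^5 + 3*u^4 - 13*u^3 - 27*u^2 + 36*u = (u + 3)*(u^4 - 13*u^2 + 12*u) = (u - 1)*(u + 3)*(u^3 + u^2 - 12*u) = (u - 1)*(u + 3)*(u + 4)*(u^2 - 3*u) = u*(u - 1)*(u + 3)*(u + 4)*(u - 3)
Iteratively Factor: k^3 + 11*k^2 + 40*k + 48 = (k + 4)*(k^2 + 7*k + 12) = (k + 3)*(k + 4)*(k + 4)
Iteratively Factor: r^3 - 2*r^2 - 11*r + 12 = (r - 1)*(r^2 - r - 12) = (r - 4)*(r - 1)*(r + 3)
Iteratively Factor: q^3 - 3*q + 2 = (q - 1)*(q^2 + q - 2) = (q - 1)*(q + 2)*(q - 1)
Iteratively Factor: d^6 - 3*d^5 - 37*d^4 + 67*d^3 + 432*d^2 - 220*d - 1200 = (d - 5)*(d^5 + 2*d^4 - 27*d^3 - 68*d^2 + 92*d + 240) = (d - 5)*(d + 4)*(d^4 - 2*d^3 - 19*d^2 + 8*d + 60) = (d - 5)*(d - 2)*(d + 4)*(d^3 - 19*d - 30) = (d - 5)*(d - 2)*(d + 2)*(d + 4)*(d^2 - 2*d - 15) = (d - 5)*(d - 2)*(d + 2)*(d + 3)*(d + 4)*(d - 5)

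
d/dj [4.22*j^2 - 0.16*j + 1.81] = 8.44*j - 0.16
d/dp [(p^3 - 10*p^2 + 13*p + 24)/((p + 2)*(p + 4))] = (p^4 + 12*p^3 - 49*p^2 - 208*p - 40)/(p^4 + 12*p^3 + 52*p^2 + 96*p + 64)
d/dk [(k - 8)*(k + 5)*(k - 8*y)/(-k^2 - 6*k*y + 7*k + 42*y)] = ((k - 8)*(k + 5)*(k - 8*y)*(2*k + 6*y - 7) - ((k - 8)*(k + 5) + (k - 8)*(k - 8*y) + (k + 5)*(k - 8*y))*(k^2 + 6*k*y - 7*k - 42*y))/(k^2 + 6*k*y - 7*k - 42*y)^2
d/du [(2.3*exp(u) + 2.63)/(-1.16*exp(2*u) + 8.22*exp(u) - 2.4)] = (2.668*exp(2*u) + 6.1016*exp(u) - 27.1386)*exp(u)/(1.3456*exp(4*u) - 19.0704*exp(3*u) + 73.1364*exp(2*u) - 39.456*exp(u) + 5.76)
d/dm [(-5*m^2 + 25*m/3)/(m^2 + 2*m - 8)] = 5*(-11*m^2 + 48*m - 40)/(3*(m^4 + 4*m^3 - 12*m^2 - 32*m + 64))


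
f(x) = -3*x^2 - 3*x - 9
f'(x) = -6*x - 3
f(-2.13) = -16.22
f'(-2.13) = 9.78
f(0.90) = -14.13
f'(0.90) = -8.40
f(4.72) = -90.00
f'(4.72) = -31.32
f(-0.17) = -8.58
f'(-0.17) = -1.98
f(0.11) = -9.37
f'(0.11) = -3.66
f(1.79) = -23.98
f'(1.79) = -13.74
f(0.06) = -9.19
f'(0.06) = -3.36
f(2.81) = -41.12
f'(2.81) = -19.86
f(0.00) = -9.00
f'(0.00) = -3.00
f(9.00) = -279.00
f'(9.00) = -57.00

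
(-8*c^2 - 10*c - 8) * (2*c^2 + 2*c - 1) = -16*c^4 - 36*c^3 - 28*c^2 - 6*c + 8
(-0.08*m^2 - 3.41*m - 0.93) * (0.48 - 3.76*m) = 0.3008*m^3 + 12.7832*m^2 + 1.86*m - 0.4464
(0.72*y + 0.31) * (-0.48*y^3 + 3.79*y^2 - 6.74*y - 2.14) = -0.3456*y^4 + 2.58*y^3 - 3.6779*y^2 - 3.6302*y - 0.6634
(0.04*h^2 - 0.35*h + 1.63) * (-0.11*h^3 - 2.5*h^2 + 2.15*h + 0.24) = -0.0044*h^5 - 0.0615*h^4 + 0.7817*h^3 - 4.8179*h^2 + 3.4205*h + 0.3912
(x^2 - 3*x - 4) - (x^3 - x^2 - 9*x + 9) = -x^3 + 2*x^2 + 6*x - 13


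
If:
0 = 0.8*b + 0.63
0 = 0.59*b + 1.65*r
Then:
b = -0.79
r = 0.28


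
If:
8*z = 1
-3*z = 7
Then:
No Solution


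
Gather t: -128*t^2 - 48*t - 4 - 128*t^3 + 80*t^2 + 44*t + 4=-128*t^3 - 48*t^2 - 4*t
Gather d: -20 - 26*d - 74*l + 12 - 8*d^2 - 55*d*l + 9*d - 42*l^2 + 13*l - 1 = -8*d^2 + d*(-55*l - 17) - 42*l^2 - 61*l - 9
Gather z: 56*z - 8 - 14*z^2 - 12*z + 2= -14*z^2 + 44*z - 6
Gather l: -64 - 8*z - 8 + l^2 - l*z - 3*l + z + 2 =l^2 + l*(-z - 3) - 7*z - 70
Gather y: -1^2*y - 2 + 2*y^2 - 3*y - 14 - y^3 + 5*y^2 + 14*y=-y^3 + 7*y^2 + 10*y - 16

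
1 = 1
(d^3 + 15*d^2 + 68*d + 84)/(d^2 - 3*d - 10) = (d^2 + 13*d + 42)/(d - 5)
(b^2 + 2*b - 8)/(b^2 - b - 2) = (b + 4)/(b + 1)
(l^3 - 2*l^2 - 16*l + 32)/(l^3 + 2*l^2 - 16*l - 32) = (l - 2)/(l + 2)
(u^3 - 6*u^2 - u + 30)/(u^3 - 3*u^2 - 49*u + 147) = (u^2 - 3*u - 10)/(u^2 - 49)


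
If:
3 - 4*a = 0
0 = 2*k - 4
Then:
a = 3/4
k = 2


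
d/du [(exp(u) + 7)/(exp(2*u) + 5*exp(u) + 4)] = (-(exp(u) + 7)*(2*exp(u) + 5) + exp(2*u) + 5*exp(u) + 4)*exp(u)/(exp(2*u) + 5*exp(u) + 4)^2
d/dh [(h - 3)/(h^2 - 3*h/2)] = 2*(-2*h^2 + 12*h - 9)/(h^2*(4*h^2 - 12*h + 9))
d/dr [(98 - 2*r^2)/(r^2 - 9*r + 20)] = 6*(3*r^2 - 46*r + 147)/(r^4 - 18*r^3 + 121*r^2 - 360*r + 400)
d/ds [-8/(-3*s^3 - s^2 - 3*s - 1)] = 8*(-9*s^2 - 2*s - 3)/(3*s^3 + s^2 + 3*s + 1)^2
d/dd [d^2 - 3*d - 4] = 2*d - 3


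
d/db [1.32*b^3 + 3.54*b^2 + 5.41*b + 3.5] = 3.96*b^2 + 7.08*b + 5.41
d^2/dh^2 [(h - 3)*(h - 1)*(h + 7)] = 6*h + 6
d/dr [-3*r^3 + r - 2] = 1 - 9*r^2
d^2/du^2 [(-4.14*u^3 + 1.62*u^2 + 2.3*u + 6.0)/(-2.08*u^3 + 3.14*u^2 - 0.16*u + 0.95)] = (5.6843418860808e-14*u^7 + 40.0608000000001*u^6 - 67.9710720000001*u^5 - 119.967744*u^4 + 512.241192*u^3 - 396.24492*u^2 + 10.5339*u + 31.8655)/(8.998912*u^9 - 40.754688*u^8 + 63.600576*u^7 - 49.559336*u^6 + 42.120192*u^5 - 30.237972*u^4 + 8.499376*u^3 - 8.57451*u^2 + 0.4332*u - 0.857375)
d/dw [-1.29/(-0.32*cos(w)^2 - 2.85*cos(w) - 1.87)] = (0.8256*cos(w) + 3.6765)*sin(w)/(0.32*cos(w)^2 + 2.85*cos(w) + 1.87)^2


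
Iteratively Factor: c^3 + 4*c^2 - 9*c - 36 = (c + 3)*(c^2 + c - 12) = (c - 3)*(c + 3)*(c + 4)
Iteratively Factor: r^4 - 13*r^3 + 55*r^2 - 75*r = (r - 5)*(r^3 - 8*r^2 + 15*r) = (r - 5)*(r - 3)*(r^2 - 5*r) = (r - 5)^2*(r - 3)*(r)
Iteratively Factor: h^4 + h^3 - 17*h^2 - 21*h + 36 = (h + 3)*(h^3 - 2*h^2 - 11*h + 12) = (h - 1)*(h + 3)*(h^2 - h - 12) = (h - 1)*(h + 3)^2*(h - 4)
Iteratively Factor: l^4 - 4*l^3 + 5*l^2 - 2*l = (l)*(l^3 - 4*l^2 + 5*l - 2) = l*(l - 1)*(l^2 - 3*l + 2) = l*(l - 1)^2*(l - 2)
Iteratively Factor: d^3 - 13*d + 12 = (d - 3)*(d^2 + 3*d - 4) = (d - 3)*(d + 4)*(d - 1)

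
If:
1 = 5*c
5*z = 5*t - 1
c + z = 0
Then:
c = 1/5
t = 0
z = -1/5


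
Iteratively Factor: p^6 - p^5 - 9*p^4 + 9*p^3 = (p - 3)*(p^5 + 2*p^4 - 3*p^3) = p*(p - 3)*(p^4 + 2*p^3 - 3*p^2) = p^2*(p - 3)*(p^3 + 2*p^2 - 3*p) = p^2*(p - 3)*(p + 3)*(p^2 - p) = p^2*(p - 3)*(p - 1)*(p + 3)*(p)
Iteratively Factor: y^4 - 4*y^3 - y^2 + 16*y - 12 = (y + 2)*(y^3 - 6*y^2 + 11*y - 6) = (y - 2)*(y + 2)*(y^2 - 4*y + 3) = (y - 2)*(y - 1)*(y + 2)*(y - 3)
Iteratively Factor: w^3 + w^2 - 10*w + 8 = (w - 1)*(w^2 + 2*w - 8) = (w - 2)*(w - 1)*(w + 4)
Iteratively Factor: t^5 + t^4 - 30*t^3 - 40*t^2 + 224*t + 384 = (t + 3)*(t^4 - 2*t^3 - 24*t^2 + 32*t + 128) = (t + 3)*(t + 4)*(t^3 - 6*t^2 + 32) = (t - 4)*(t + 3)*(t + 4)*(t^2 - 2*t - 8) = (t - 4)*(t + 2)*(t + 3)*(t + 4)*(t - 4)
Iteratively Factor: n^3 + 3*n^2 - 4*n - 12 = (n + 2)*(n^2 + n - 6) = (n - 2)*(n + 2)*(n + 3)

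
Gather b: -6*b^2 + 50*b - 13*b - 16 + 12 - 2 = -6*b^2 + 37*b - 6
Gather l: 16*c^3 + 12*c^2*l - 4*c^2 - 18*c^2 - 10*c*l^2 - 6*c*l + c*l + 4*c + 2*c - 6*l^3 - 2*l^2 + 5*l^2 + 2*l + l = 16*c^3 - 22*c^2 + 6*c - 6*l^3 + l^2*(3 - 10*c) + l*(12*c^2 - 5*c + 3)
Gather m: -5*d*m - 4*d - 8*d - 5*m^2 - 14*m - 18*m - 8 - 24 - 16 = -12*d - 5*m^2 + m*(-5*d - 32) - 48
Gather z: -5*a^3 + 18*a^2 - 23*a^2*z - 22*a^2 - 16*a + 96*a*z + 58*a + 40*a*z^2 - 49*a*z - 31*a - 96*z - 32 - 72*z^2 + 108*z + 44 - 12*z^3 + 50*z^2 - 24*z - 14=-5*a^3 - 4*a^2 + 11*a - 12*z^3 + z^2*(40*a - 22) + z*(-23*a^2 + 47*a - 12) - 2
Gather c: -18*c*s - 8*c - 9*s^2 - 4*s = c*(-18*s - 8) - 9*s^2 - 4*s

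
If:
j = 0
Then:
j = 0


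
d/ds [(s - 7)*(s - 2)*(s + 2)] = 3*s^2 - 14*s - 4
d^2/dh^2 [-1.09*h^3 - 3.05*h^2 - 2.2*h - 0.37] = -6.54*h - 6.1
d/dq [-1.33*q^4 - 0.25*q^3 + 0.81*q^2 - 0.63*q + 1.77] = -5.32*q^3 - 0.75*q^2 + 1.62*q - 0.63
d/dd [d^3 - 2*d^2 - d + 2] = 3*d^2 - 4*d - 1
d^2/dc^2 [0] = 0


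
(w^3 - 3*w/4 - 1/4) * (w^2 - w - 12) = w^5 - w^4 - 51*w^3/4 + w^2/2 + 37*w/4 + 3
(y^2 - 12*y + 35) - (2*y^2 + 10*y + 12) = -y^2 - 22*y + 23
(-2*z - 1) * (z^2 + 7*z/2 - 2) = -2*z^3 - 8*z^2 + z/2 + 2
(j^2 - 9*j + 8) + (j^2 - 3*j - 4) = 2*j^2 - 12*j + 4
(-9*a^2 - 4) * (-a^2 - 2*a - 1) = 9*a^4 + 18*a^3 + 13*a^2 + 8*a + 4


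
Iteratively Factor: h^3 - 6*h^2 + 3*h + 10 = (h + 1)*(h^2 - 7*h + 10) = (h - 5)*(h + 1)*(h - 2)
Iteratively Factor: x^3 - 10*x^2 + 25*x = (x)*(x^2 - 10*x + 25) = x*(x - 5)*(x - 5)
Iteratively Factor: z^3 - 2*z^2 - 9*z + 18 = (z + 3)*(z^2 - 5*z + 6) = (z - 2)*(z + 3)*(z - 3)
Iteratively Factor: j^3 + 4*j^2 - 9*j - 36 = (j - 3)*(j^2 + 7*j + 12) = (j - 3)*(j + 4)*(j + 3)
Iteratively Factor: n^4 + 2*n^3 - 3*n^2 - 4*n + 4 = (n - 1)*(n^3 + 3*n^2 - 4) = (n - 1)*(n + 2)*(n^2 + n - 2) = (n - 1)*(n + 2)^2*(n - 1)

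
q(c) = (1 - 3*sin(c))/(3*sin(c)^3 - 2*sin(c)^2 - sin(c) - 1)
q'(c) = (1 - 3*sin(c))*(-9*sin(c)^2*cos(c) + 4*sin(c)*cos(c) + cos(c))/(3*sin(c)^3 - 2*sin(c)^2 - sin(c) - 1)^2 - 3*cos(c)/(3*sin(c)^3 - 2*sin(c)^2 - sin(c) - 1)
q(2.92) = -0.27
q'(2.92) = -2.57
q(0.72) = 0.59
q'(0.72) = 1.42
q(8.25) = 1.39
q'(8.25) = -2.17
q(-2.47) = -1.53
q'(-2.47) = 1.92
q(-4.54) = 1.85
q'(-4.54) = -1.62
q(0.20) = -0.32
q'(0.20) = 2.71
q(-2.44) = -1.47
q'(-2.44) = 1.86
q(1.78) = 1.78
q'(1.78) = -1.84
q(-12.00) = 0.37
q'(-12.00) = 1.43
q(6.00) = -1.95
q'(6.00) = 1.43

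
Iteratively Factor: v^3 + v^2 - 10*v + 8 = (v - 2)*(v^2 + 3*v - 4) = (v - 2)*(v - 1)*(v + 4)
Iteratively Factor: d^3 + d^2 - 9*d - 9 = (d + 1)*(d^2 - 9) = (d - 3)*(d + 1)*(d + 3)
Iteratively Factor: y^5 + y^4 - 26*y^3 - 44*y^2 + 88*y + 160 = (y + 2)*(y^4 - y^3 - 24*y^2 + 4*y + 80) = (y + 2)^2*(y^3 - 3*y^2 - 18*y + 40) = (y - 2)*(y + 2)^2*(y^2 - y - 20) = (y - 5)*(y - 2)*(y + 2)^2*(y + 4)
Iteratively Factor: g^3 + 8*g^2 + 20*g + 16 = (g + 2)*(g^2 + 6*g + 8) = (g + 2)^2*(g + 4)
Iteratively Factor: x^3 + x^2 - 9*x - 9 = (x + 3)*(x^2 - 2*x - 3) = (x + 1)*(x + 3)*(x - 3)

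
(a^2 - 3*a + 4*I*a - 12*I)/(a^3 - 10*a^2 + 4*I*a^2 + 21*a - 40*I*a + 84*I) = 1/(a - 7)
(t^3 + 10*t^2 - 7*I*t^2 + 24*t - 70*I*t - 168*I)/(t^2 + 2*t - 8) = (t^2 + t*(6 - 7*I) - 42*I)/(t - 2)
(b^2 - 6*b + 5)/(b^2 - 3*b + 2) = (b - 5)/(b - 2)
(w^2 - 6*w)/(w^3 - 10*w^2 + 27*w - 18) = w/(w^2 - 4*w + 3)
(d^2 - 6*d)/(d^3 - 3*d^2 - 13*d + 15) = d*(d - 6)/(d^3 - 3*d^2 - 13*d + 15)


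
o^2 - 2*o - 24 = (o - 6)*(o + 4)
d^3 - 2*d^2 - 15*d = d*(d - 5)*(d + 3)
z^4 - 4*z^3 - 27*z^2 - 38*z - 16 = (z - 8)*(z + 1)^2*(z + 2)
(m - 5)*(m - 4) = m^2 - 9*m + 20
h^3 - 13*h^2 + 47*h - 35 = (h - 7)*(h - 5)*(h - 1)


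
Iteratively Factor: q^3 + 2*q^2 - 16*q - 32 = (q + 4)*(q^2 - 2*q - 8) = (q - 4)*(q + 4)*(q + 2)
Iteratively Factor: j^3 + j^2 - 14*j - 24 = (j + 3)*(j^2 - 2*j - 8) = (j - 4)*(j + 3)*(j + 2)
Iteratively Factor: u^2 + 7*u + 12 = (u + 3)*(u + 4)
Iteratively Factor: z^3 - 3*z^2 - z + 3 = (z + 1)*(z^2 - 4*z + 3) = (z - 1)*(z + 1)*(z - 3)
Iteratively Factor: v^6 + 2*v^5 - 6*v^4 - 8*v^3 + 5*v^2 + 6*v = (v)*(v^5 + 2*v^4 - 6*v^3 - 8*v^2 + 5*v + 6) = v*(v - 2)*(v^4 + 4*v^3 + 2*v^2 - 4*v - 3) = v*(v - 2)*(v + 1)*(v^3 + 3*v^2 - v - 3) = v*(v - 2)*(v + 1)*(v + 3)*(v^2 - 1) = v*(v - 2)*(v - 1)*(v + 1)*(v + 3)*(v + 1)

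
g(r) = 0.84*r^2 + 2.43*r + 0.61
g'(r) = 1.68*r + 2.43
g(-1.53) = -1.14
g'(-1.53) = -0.14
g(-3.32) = 1.80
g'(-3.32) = -3.15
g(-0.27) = 0.02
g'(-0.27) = 1.98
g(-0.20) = 0.16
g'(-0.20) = 2.09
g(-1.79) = -1.05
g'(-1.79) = -0.58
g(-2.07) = -0.82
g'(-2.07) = -1.05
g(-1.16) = -1.08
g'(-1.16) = 0.48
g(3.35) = 18.18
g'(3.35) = 8.06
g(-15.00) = 153.16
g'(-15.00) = -22.77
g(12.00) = 150.73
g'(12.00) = 22.59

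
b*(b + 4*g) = b^2 + 4*b*g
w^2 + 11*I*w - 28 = (w + 4*I)*(w + 7*I)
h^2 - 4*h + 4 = (h - 2)^2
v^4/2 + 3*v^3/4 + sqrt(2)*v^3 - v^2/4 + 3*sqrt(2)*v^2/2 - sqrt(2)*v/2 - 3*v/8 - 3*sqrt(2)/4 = (v/2 + sqrt(2))*(v + 3/2)*(v - sqrt(2)/2)*(v + sqrt(2)/2)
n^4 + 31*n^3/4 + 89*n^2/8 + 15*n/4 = n*(n + 1/2)*(n + 5/4)*(n + 6)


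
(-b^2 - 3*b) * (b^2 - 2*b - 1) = -b^4 - b^3 + 7*b^2 + 3*b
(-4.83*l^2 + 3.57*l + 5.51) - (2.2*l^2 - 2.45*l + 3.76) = -7.03*l^2 + 6.02*l + 1.75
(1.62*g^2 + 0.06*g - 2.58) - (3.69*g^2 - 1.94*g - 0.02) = -2.07*g^2 + 2.0*g - 2.56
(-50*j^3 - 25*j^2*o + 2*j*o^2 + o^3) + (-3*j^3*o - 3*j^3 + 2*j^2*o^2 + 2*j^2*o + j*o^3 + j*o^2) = -3*j^3*o - 53*j^3 + 2*j^2*o^2 - 23*j^2*o + j*o^3 + 3*j*o^2 + o^3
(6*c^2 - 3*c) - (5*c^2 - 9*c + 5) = c^2 + 6*c - 5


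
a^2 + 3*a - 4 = (a - 1)*(a + 4)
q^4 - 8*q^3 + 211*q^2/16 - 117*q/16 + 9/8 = (q - 6)*(q - 1)*(q - 3/4)*(q - 1/4)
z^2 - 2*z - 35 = (z - 7)*(z + 5)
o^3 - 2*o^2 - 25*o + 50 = (o - 5)*(o - 2)*(o + 5)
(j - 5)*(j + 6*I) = j^2 - 5*j + 6*I*j - 30*I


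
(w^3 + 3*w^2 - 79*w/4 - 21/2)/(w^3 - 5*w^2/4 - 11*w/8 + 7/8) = 2*(4*w^3 + 12*w^2 - 79*w - 42)/(8*w^3 - 10*w^2 - 11*w + 7)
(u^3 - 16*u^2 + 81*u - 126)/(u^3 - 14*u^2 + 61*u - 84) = (u - 6)/(u - 4)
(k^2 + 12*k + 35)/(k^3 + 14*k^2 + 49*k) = (k + 5)/(k*(k + 7))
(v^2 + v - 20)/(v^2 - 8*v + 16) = (v + 5)/(v - 4)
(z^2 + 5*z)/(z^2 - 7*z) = (z + 5)/(z - 7)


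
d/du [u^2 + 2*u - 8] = 2*u + 2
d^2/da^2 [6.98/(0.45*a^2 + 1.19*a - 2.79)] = (-2.8269*a^2 - 7.47558*a + 6.98*(0.9*a + 1.19)*(1.8*a + 2.38) + 17.52678)/(0.45*a^2 + 1.19*a - 2.79)^3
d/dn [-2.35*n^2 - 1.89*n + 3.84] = -4.7*n - 1.89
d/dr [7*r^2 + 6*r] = 14*r + 6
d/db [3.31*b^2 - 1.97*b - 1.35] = 6.62*b - 1.97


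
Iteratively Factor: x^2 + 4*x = (x + 4)*(x)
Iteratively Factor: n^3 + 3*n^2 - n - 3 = (n + 1)*(n^2 + 2*n - 3) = (n - 1)*(n + 1)*(n + 3)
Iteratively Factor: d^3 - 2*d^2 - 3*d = (d)*(d^2 - 2*d - 3) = d*(d - 3)*(d + 1)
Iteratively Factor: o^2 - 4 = (o + 2)*(o - 2)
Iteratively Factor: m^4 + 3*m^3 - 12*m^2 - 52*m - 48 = (m - 4)*(m^3 + 7*m^2 + 16*m + 12) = (m - 4)*(m + 3)*(m^2 + 4*m + 4) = (m - 4)*(m + 2)*(m + 3)*(m + 2)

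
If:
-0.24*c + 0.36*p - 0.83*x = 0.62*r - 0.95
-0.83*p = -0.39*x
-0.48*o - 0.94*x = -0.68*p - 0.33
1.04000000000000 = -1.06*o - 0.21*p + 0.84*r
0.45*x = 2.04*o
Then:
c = -0.96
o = 0.10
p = 0.21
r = 1.42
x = 0.45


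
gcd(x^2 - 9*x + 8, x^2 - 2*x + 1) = x - 1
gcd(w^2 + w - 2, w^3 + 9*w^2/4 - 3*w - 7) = w + 2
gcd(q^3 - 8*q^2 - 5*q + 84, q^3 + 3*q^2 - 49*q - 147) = q^2 - 4*q - 21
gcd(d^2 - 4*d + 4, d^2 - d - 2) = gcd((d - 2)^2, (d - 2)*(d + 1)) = d - 2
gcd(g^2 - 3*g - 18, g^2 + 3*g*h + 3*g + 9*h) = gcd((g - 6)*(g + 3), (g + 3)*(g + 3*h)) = g + 3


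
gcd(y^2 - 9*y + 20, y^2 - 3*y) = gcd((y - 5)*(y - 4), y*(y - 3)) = 1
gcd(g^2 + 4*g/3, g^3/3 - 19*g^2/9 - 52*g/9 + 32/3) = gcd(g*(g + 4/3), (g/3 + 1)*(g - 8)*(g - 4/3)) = 1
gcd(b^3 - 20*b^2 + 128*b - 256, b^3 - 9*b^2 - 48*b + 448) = b^2 - 16*b + 64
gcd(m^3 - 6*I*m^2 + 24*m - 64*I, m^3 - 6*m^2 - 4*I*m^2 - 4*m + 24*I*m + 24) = m - 2*I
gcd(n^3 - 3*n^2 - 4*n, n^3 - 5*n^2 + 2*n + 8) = n^2 - 3*n - 4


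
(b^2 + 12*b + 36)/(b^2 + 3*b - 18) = (b + 6)/(b - 3)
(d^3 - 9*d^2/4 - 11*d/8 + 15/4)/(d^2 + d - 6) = (d^2 - d/4 - 15/8)/(d + 3)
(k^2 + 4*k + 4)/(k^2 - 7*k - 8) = (k^2 + 4*k + 4)/(k^2 - 7*k - 8)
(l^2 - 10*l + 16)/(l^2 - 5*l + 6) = (l - 8)/(l - 3)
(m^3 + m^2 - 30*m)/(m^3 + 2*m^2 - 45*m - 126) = m*(m - 5)/(m^2 - 4*m - 21)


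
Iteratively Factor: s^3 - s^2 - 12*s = (s + 3)*(s^2 - 4*s) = s*(s + 3)*(s - 4)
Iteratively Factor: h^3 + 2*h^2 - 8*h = (h)*(h^2 + 2*h - 8) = h*(h + 4)*(h - 2)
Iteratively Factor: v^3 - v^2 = (v)*(v^2 - v) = v^2*(v - 1)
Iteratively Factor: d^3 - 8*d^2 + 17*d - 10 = (d - 1)*(d^2 - 7*d + 10) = (d - 2)*(d - 1)*(d - 5)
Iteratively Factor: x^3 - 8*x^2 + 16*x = (x - 4)*(x^2 - 4*x) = x*(x - 4)*(x - 4)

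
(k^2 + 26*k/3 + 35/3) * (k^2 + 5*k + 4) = k^4 + 41*k^3/3 + 59*k^2 + 93*k + 140/3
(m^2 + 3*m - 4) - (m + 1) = m^2 + 2*m - 5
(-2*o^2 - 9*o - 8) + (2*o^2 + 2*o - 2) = -7*o - 10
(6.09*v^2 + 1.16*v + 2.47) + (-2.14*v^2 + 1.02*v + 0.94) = 3.95*v^2 + 2.18*v + 3.41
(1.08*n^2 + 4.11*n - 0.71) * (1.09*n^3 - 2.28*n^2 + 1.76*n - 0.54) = 1.1772*n^5 + 2.0175*n^4 - 8.2439*n^3 + 8.2692*n^2 - 3.469*n + 0.3834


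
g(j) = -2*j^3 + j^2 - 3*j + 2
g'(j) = -6*j^2 + 2*j - 3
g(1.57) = -7.98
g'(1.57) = -14.65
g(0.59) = 0.17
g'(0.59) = -3.91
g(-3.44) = 105.57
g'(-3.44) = -80.88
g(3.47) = -79.93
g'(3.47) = -68.31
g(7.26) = -732.39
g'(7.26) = -304.73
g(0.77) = -0.63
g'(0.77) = -5.02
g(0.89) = -1.29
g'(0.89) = -5.97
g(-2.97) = 72.13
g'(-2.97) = -61.87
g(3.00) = -52.00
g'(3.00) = -51.00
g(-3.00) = 74.00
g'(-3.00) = -63.00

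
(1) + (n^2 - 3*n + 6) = n^2 - 3*n + 7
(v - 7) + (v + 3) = 2*v - 4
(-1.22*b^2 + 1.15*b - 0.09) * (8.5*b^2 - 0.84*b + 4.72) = -10.37*b^4 + 10.7998*b^3 - 7.4894*b^2 + 5.5036*b - 0.4248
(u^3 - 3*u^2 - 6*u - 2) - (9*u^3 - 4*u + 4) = -8*u^3 - 3*u^2 - 2*u - 6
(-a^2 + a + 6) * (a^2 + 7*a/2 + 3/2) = -a^4 - 5*a^3/2 + 8*a^2 + 45*a/2 + 9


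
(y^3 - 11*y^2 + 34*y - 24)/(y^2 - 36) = (y^2 - 5*y + 4)/(y + 6)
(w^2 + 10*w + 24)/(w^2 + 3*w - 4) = (w + 6)/(w - 1)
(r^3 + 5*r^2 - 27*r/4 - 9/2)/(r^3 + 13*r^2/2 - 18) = (r + 1/2)/(r + 2)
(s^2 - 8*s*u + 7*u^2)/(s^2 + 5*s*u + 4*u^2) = (s^2 - 8*s*u + 7*u^2)/(s^2 + 5*s*u + 4*u^2)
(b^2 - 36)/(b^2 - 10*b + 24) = (b + 6)/(b - 4)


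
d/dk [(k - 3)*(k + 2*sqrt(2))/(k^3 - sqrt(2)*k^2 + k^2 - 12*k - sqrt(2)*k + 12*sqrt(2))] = (-k^2 - 4*sqrt(2)*k - 12*sqrt(2) + 4)/(k^4 - 2*sqrt(2)*k^3 + 8*k^3 - 16*sqrt(2)*k^2 + 18*k^2 - 32*sqrt(2)*k + 16*k + 32)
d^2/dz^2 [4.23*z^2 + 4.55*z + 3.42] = 8.46000000000000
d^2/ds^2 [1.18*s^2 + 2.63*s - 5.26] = 2.36000000000000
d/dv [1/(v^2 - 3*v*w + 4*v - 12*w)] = (-2*v + 3*w - 4)/(v^2 - 3*v*w + 4*v - 12*w)^2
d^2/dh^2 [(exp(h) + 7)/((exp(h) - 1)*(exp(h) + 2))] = (exp(4*h) + 27*exp(3*h) + 33*exp(2*h) + 65*exp(h) + 18)*exp(h)/(exp(6*h) + 3*exp(5*h) - 3*exp(4*h) - 11*exp(3*h) + 6*exp(2*h) + 12*exp(h) - 8)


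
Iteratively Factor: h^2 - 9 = (h - 3)*(h + 3)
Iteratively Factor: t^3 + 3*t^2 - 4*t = (t)*(t^2 + 3*t - 4) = t*(t + 4)*(t - 1)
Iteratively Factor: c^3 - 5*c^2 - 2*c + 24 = (c - 3)*(c^2 - 2*c - 8) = (c - 4)*(c - 3)*(c + 2)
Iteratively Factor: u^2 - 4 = (u - 2)*(u + 2)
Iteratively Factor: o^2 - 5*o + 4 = (o - 4)*(o - 1)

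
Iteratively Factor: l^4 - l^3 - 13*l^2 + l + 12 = (l - 4)*(l^3 + 3*l^2 - l - 3) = (l - 4)*(l - 1)*(l^2 + 4*l + 3) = (l - 4)*(l - 1)*(l + 1)*(l + 3)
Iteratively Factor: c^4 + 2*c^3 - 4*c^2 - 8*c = (c + 2)*(c^3 - 4*c) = (c + 2)^2*(c^2 - 2*c) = (c - 2)*(c + 2)^2*(c)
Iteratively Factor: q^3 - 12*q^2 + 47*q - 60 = (q - 5)*(q^2 - 7*q + 12) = (q - 5)*(q - 3)*(q - 4)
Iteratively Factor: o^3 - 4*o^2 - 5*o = (o)*(o^2 - 4*o - 5) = o*(o + 1)*(o - 5)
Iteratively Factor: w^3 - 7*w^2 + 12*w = (w - 4)*(w^2 - 3*w) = w*(w - 4)*(w - 3)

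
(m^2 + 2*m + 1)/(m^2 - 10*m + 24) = (m^2 + 2*m + 1)/(m^2 - 10*m + 24)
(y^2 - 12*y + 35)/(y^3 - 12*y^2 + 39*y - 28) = (y - 5)/(y^2 - 5*y + 4)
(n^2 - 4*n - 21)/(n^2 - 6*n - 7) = (n + 3)/(n + 1)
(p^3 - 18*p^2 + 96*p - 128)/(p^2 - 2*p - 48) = (p^2 - 10*p + 16)/(p + 6)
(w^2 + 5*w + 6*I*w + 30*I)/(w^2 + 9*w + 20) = (w + 6*I)/(w + 4)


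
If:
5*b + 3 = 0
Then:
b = -3/5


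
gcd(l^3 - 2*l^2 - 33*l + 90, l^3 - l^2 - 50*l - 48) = l + 6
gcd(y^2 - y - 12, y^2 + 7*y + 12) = y + 3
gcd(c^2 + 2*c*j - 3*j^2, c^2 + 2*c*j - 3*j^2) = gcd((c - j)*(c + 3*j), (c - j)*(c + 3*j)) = c^2 + 2*c*j - 3*j^2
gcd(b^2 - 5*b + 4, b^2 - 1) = b - 1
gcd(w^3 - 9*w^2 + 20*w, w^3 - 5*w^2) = w^2 - 5*w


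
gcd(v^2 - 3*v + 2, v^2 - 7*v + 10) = v - 2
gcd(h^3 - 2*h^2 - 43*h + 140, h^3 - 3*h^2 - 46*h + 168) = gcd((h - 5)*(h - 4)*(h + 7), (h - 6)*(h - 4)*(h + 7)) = h^2 + 3*h - 28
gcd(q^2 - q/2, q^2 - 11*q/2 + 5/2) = q - 1/2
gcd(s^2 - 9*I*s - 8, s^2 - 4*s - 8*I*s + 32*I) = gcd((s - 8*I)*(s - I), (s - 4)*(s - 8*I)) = s - 8*I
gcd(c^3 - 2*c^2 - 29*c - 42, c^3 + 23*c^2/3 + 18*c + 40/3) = c + 2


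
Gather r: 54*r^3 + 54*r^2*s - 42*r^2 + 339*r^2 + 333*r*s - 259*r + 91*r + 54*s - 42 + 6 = 54*r^3 + r^2*(54*s + 297) + r*(333*s - 168) + 54*s - 36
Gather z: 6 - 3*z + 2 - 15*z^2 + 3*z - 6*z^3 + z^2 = -6*z^3 - 14*z^2 + 8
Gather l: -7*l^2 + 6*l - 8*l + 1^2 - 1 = -7*l^2 - 2*l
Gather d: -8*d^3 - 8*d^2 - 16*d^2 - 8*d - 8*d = -8*d^3 - 24*d^2 - 16*d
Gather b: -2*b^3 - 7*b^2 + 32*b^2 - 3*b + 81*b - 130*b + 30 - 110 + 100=-2*b^3 + 25*b^2 - 52*b + 20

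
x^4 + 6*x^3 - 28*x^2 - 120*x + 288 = (x - 4)*(x - 2)*(x + 6)^2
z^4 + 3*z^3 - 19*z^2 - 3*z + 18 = (z - 3)*(z - 1)*(z + 1)*(z + 6)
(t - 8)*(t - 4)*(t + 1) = t^3 - 11*t^2 + 20*t + 32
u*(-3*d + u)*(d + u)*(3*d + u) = -9*d^3*u - 9*d^2*u^2 + d*u^3 + u^4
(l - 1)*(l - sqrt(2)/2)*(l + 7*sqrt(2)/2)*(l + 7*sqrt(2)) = l^4 - l^3 + 10*sqrt(2)*l^3 - 10*sqrt(2)*l^2 + 77*l^2/2 - 77*l/2 - 49*sqrt(2)*l/2 + 49*sqrt(2)/2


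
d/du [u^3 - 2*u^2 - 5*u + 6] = 3*u^2 - 4*u - 5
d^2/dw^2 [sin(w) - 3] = -sin(w)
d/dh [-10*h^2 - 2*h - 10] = -20*h - 2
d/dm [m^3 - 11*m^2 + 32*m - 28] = 3*m^2 - 22*m + 32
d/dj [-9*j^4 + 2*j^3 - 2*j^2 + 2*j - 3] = -36*j^3 + 6*j^2 - 4*j + 2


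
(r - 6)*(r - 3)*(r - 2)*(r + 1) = r^4 - 10*r^3 + 25*r^2 - 36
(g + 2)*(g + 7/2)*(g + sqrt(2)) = g^3 + sqrt(2)*g^2 + 11*g^2/2 + 7*g + 11*sqrt(2)*g/2 + 7*sqrt(2)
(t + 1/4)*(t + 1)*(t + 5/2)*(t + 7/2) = t^4 + 29*t^3/4 + 33*t^2/2 + 199*t/16 + 35/16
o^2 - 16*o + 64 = (o - 8)^2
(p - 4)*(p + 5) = p^2 + p - 20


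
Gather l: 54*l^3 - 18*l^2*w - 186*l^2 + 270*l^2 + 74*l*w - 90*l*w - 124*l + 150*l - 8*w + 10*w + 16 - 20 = 54*l^3 + l^2*(84 - 18*w) + l*(26 - 16*w) + 2*w - 4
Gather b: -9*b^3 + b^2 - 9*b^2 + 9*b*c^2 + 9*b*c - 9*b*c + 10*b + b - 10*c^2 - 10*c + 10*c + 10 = -9*b^3 - 8*b^2 + b*(9*c^2 + 11) - 10*c^2 + 10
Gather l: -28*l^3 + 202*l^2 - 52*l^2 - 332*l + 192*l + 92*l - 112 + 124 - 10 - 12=-28*l^3 + 150*l^2 - 48*l - 10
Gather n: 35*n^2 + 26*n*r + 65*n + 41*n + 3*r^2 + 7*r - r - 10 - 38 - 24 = 35*n^2 + n*(26*r + 106) + 3*r^2 + 6*r - 72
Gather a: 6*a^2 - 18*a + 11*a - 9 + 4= 6*a^2 - 7*a - 5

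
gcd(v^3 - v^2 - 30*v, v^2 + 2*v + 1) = 1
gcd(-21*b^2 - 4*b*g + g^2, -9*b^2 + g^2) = 3*b + g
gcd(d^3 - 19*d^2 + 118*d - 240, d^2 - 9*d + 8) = d - 8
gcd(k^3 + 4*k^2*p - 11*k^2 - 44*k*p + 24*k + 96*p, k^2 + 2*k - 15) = k - 3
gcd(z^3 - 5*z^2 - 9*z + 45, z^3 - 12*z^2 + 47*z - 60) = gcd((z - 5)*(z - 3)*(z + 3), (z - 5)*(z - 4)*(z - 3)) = z^2 - 8*z + 15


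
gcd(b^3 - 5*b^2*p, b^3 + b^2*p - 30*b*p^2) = -b^2 + 5*b*p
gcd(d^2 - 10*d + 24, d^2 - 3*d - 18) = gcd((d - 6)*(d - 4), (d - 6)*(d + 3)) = d - 6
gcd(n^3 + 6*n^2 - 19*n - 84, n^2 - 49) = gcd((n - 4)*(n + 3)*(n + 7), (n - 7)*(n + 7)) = n + 7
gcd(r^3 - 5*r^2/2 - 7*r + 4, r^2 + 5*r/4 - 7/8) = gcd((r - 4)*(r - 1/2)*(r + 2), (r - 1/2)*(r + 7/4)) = r - 1/2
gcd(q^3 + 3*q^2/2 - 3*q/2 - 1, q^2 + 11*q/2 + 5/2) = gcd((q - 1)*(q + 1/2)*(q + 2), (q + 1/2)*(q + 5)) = q + 1/2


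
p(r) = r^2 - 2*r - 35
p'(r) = 2*r - 2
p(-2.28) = -25.24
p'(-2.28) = -6.56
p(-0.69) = -33.14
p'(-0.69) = -3.38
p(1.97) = -35.06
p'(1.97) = 1.94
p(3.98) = -27.12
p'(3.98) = 5.96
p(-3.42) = -16.46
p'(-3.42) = -8.84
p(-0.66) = -33.24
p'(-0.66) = -3.32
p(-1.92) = -27.47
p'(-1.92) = -5.84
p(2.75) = -32.94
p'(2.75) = 3.50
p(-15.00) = 220.00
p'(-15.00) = -32.00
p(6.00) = -11.00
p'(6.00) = 10.00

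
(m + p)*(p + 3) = m*p + 3*m + p^2 + 3*p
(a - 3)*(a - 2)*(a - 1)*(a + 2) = a^4 - 4*a^3 - a^2 + 16*a - 12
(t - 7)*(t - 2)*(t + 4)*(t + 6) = t^4 + t^3 - 52*t^2 - 76*t + 336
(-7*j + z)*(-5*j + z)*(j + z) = 35*j^3 + 23*j^2*z - 11*j*z^2 + z^3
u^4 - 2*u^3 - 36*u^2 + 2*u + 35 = (u - 7)*(u - 1)*(u + 1)*(u + 5)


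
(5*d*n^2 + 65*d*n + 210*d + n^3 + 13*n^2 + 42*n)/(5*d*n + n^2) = n + 13 + 42/n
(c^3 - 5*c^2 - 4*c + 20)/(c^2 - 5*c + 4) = (c^3 - 5*c^2 - 4*c + 20)/(c^2 - 5*c + 4)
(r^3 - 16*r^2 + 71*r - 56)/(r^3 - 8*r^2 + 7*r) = (r - 8)/r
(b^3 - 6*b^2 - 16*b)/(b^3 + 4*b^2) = (b^2 - 6*b - 16)/(b*(b + 4))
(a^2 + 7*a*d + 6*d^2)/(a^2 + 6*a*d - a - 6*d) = (a + d)/(a - 1)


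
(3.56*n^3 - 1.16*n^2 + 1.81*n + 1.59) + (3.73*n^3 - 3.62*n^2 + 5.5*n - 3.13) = 7.29*n^3 - 4.78*n^2 + 7.31*n - 1.54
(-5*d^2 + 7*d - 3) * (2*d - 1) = -10*d^3 + 19*d^2 - 13*d + 3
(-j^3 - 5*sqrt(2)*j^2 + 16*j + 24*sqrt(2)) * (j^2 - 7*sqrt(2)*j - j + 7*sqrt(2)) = -j^5 + j^4 + 2*sqrt(2)*j^4 - 2*sqrt(2)*j^3 + 86*j^3 - 88*sqrt(2)*j^2 - 86*j^2 - 336*j + 88*sqrt(2)*j + 336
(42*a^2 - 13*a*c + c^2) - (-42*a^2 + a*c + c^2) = 84*a^2 - 14*a*c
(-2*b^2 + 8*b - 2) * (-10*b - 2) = 20*b^3 - 76*b^2 + 4*b + 4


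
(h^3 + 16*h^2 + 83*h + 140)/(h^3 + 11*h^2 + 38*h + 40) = (h + 7)/(h + 2)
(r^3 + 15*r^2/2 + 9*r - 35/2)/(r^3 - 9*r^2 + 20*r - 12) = (2*r^2 + 17*r + 35)/(2*(r^2 - 8*r + 12))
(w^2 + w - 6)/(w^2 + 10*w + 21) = (w - 2)/(w + 7)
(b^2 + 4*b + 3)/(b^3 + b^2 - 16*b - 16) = (b + 3)/(b^2 - 16)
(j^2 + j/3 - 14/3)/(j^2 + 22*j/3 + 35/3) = (j - 2)/(j + 5)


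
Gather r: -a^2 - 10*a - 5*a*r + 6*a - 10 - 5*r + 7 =-a^2 - 4*a + r*(-5*a - 5) - 3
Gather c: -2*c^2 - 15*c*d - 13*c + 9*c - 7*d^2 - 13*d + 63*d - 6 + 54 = -2*c^2 + c*(-15*d - 4) - 7*d^2 + 50*d + 48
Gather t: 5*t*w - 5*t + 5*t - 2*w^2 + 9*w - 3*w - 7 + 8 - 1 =5*t*w - 2*w^2 + 6*w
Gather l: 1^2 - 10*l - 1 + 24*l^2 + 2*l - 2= 24*l^2 - 8*l - 2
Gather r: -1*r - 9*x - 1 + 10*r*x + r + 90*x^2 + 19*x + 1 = 10*r*x + 90*x^2 + 10*x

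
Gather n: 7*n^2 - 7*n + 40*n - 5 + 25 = 7*n^2 + 33*n + 20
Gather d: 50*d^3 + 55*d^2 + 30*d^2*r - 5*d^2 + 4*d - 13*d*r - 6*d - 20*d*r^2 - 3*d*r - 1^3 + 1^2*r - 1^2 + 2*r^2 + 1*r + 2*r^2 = 50*d^3 + d^2*(30*r + 50) + d*(-20*r^2 - 16*r - 2) + 4*r^2 + 2*r - 2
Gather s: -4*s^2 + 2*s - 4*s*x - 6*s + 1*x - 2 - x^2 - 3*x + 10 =-4*s^2 + s*(-4*x - 4) - x^2 - 2*x + 8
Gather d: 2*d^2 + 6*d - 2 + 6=2*d^2 + 6*d + 4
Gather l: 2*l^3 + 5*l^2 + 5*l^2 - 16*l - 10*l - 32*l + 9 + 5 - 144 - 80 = 2*l^3 + 10*l^2 - 58*l - 210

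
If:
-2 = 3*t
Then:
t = -2/3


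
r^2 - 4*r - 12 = (r - 6)*(r + 2)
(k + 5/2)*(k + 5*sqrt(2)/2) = k^2 + 5*k/2 + 5*sqrt(2)*k/2 + 25*sqrt(2)/4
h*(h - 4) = h^2 - 4*h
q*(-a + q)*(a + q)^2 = -a^3*q - a^2*q^2 + a*q^3 + q^4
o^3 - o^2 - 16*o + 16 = (o - 4)*(o - 1)*(o + 4)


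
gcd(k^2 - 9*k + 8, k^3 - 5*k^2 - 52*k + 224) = k - 8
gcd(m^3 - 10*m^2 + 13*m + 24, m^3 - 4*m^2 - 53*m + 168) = m^2 - 11*m + 24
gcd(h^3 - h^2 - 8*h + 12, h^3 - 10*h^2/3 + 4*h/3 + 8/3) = h^2 - 4*h + 4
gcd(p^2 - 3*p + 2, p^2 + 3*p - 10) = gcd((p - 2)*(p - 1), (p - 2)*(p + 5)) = p - 2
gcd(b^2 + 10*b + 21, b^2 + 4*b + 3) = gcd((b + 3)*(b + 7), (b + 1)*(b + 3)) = b + 3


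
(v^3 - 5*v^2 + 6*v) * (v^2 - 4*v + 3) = v^5 - 9*v^4 + 29*v^3 - 39*v^2 + 18*v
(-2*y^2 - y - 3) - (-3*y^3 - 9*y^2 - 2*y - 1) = 3*y^3 + 7*y^2 + y - 2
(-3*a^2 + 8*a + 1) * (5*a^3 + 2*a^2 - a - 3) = -15*a^5 + 34*a^4 + 24*a^3 + 3*a^2 - 25*a - 3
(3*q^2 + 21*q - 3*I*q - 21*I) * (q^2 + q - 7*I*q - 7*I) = 3*q^4 + 24*q^3 - 24*I*q^3 - 192*I*q^2 - 168*q - 168*I*q - 147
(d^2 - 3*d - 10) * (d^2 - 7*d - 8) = d^4 - 10*d^3 + 3*d^2 + 94*d + 80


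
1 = 1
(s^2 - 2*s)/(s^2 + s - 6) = s/(s + 3)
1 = 1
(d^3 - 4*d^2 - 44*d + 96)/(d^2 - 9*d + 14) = (d^2 - 2*d - 48)/(d - 7)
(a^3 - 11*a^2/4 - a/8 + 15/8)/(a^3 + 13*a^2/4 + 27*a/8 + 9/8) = (2*a^2 - 7*a + 5)/(2*a^2 + 5*a + 3)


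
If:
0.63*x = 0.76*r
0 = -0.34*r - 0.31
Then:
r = -0.91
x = -1.10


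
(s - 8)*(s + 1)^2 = s^3 - 6*s^2 - 15*s - 8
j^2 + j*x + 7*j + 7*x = (j + 7)*(j + x)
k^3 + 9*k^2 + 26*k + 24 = (k + 2)*(k + 3)*(k + 4)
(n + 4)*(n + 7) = n^2 + 11*n + 28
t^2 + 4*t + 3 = (t + 1)*(t + 3)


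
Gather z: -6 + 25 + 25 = 44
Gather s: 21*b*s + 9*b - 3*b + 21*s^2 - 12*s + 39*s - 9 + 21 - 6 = 6*b + 21*s^2 + s*(21*b + 27) + 6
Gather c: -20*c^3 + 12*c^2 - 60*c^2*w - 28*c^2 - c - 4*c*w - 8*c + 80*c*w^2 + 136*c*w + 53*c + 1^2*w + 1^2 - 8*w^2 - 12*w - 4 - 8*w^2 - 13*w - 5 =-20*c^3 + c^2*(-60*w - 16) + c*(80*w^2 + 132*w + 44) - 16*w^2 - 24*w - 8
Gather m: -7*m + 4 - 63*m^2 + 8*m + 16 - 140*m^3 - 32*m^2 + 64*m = -140*m^3 - 95*m^2 + 65*m + 20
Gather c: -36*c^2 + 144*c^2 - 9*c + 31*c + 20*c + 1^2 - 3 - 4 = 108*c^2 + 42*c - 6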